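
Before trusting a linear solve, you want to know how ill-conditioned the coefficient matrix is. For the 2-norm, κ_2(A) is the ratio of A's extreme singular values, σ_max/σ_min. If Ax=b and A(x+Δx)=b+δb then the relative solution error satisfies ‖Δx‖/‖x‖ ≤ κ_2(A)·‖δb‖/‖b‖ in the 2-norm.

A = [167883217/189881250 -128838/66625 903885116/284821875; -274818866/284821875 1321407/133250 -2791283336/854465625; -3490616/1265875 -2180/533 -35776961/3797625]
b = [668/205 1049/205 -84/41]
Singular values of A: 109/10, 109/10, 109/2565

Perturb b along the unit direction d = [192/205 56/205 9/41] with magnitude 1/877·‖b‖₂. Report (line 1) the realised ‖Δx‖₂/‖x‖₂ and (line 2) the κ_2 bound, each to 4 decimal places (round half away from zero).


0.0018
0.2925

largest singular value 109/10, smallest 109/2565
κ = σ_max/σ_min = (109/10)/(109/2565) = 256.5000
perturbation bound = 256.5000·1/877 = 0.2925
solve Ax = b  →  x = [-90.3317 0.4446 26.4644]
‖b‖₂ = 6.4031 and ‖x‖₂ = 94.1296
re-solving with b+δb shifts x by Δx of norm 0.1718
dividing the unrounded norms, ‖Δx‖/‖x‖ = 0.0018
tightness: 0.0018 against a bound of 0.2925 (unrounded ratio ≈ 0.0062)


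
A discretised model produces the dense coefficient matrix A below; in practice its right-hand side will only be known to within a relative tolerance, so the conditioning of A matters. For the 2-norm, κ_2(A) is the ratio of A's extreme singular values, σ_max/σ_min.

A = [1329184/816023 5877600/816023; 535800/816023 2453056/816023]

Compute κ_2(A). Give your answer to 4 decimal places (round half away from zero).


AᵀA = [12152732224/3940198441 54004492800/3940198441; 54004492800/3940198441 240021689344/3940198441]; tr = 150014528/2343961, det = 65536/2343961
eigenvalues of AᵀA: λ = (tr ± √(tr²−4·det))/2 = 64, 1024/2343961
σ_max=√64=8, σ_min=√(1024/2343961)=(32/1531) → κ = 382.7500

382.7500


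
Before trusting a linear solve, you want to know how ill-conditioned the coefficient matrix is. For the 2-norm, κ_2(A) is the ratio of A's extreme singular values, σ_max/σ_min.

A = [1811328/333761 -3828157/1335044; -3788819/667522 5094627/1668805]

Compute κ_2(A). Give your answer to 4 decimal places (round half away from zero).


form AᵀA = [32673942817/529828324 -43564494033/1324570810; -43564494033/1324570810 929433101929/52982832400] with trace 14521894061/183331600 and determinant 62742241/733326400
eigenvalues of AᵀA: λ = (tr ± √(tr²−4·det))/2 = 7921/100, 7921/7333264
so κ_2 = √((7921/100) / (7921/7333264)) = 270.8000

270.8000


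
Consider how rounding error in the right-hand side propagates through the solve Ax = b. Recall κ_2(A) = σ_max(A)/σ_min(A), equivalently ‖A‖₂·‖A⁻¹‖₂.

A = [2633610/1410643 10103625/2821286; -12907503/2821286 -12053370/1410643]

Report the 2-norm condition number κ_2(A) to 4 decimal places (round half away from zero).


M = AᵀA = [3979182249/162970756 1865112480/40742689; 1865112480/40742689 13988619225/162970756]. tr(M)=8983900737/81485378, det(M)=121550625/651883024
eigenvalues of AᵀA: λ = (tr ± √(tr²−4·det))/2 = 441/4, 275625/162970756
κ = σ_max/σ_min = (21/2)/(525/12766) = 255.3200

255.3200


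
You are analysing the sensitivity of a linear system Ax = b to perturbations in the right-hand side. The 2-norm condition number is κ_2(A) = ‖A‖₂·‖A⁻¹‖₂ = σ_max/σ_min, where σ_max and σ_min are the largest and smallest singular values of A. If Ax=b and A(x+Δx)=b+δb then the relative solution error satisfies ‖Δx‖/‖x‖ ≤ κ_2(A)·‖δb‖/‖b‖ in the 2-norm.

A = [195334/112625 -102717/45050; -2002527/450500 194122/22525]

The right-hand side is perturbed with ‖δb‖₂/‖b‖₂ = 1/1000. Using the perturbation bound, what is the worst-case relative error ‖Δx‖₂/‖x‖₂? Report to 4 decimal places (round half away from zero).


AᵀA = [7392960529/324720400 -343090233/8118010; -343090233/8118010 258054697/3247204]; tr = 114873461/1123600, det = 104060401/4494400
eigenvalues of AᵀA: λ = (tr ± √(tr²−4·det))/2 = 10201/100, 10201/44944
κ = σ_max/σ_min = (101/10)/(101/212) = 21.2000
bound on ‖Δx‖/‖x‖: κ·ε = 21.2000·1/1000 = 0.0212

0.0212


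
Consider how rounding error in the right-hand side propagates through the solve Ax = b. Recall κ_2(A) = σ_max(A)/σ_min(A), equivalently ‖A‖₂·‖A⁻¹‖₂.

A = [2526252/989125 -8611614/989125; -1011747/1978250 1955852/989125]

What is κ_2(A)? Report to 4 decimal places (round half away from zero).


form AᵀA = [631800801/93122500 -541214058/23280625; -541214058/23280625 1855687156/23280625] with trace 322181977/3724900 and determinant 8311689/23280625
λ_max, λ_min = (322181977/3724900 ± √166050258830401/22199808016)/2 = 8649/100, 3844/931225
κ_2(A) = √(λ_max/λ_min) = √((8649/100) / (3844/931225)) = 144.7500

144.7500


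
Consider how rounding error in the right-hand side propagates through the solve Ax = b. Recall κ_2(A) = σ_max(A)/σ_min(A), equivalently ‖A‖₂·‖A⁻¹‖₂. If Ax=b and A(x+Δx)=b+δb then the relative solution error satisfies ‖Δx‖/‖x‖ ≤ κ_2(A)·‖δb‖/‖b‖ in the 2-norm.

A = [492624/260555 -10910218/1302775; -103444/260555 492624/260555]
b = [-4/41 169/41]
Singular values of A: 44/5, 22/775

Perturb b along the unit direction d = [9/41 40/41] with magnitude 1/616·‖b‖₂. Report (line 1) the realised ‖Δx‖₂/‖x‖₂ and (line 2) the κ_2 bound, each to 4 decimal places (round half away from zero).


from the listed singular values, σ₁ = 44/5, σ_n = 22/775
κ = σ_max/σ_min = (44/5)/(22/775) = 310.0000
worst-case relative error ≤ 310.0000 × 1/616 = 0.5032
solve Ax = b  →  x = [137.4473 31.0421]
‖b‖ = 4.1231, ‖x‖ = 140.9091
δb = ε·‖b‖·d = [0.0015 0.0065]; solving A·Δx = δb gives ‖Δx‖ = 0.2358
realised ‖Δx‖/‖x‖ = 0.0017
tightness: 0.0017 against a bound of 0.5032 (unrounded ratio ≈ 0.0033)

0.0017
0.5032


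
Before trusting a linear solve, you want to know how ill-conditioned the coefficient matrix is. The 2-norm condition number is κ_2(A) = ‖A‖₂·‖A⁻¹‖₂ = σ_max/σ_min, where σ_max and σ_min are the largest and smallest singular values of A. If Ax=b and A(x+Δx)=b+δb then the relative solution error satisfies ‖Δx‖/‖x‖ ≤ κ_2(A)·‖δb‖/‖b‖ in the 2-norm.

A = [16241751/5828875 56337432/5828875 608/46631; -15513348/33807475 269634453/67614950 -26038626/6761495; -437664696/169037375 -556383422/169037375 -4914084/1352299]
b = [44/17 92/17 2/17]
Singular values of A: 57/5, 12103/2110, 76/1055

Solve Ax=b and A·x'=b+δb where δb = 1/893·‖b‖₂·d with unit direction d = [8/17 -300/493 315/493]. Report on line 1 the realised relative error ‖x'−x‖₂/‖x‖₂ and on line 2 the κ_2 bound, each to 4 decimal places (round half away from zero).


σ_max = 57/5, σ_min = 76/1055
condition number: (57/5) ÷ (76/1055) = 158.2500
perturbation bound = 158.2500·1/893 = 0.1772
solve Ax = b  →  x = [24.4432 -6.7638 -11.3218]
‖b‖₂ = 6.0000 and ‖x‖₂ = 27.7741
re-solving with b+δb shifts x by Δx of norm 0.0933
realised ‖Δx‖/‖x‖ = 0.0034
so the bound overstates the realised error by a factor of ≈ 52.7708 (computed from the unrounded values)

0.0034
0.1772


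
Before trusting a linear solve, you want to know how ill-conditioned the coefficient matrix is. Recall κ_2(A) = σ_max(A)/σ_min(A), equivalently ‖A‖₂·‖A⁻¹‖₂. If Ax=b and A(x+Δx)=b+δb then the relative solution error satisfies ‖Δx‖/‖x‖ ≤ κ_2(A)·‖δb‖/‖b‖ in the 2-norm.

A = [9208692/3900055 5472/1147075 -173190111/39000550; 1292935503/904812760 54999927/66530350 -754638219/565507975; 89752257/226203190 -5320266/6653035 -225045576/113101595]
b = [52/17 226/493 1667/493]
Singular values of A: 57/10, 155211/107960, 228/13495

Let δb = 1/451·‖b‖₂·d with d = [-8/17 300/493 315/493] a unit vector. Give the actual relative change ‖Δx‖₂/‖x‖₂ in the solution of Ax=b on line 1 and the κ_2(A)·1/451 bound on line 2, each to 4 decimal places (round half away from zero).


0.0102
0.7481

from the listed singular values, σ₁ = 57/10, σ_n = 228/13495
κ = σ_max/σ_min = (57/10)/(228/13495) = 337.3750
κ_2(A)·‖δb‖/‖b‖ = 0.7481
solve Ax = b  →  x = [41.3739 -36.6261 21.2708]
2-norm of b is 4.5826; of x, 59.2091
Δx = A⁻¹·δb where δb = 1/451·4.5826·d; ‖Δx‖ = 0.6014
relative error = 0.0102
tightness: 0.0102 against a bound of 0.7481 (unrounded ratio ≈ 0.0136)


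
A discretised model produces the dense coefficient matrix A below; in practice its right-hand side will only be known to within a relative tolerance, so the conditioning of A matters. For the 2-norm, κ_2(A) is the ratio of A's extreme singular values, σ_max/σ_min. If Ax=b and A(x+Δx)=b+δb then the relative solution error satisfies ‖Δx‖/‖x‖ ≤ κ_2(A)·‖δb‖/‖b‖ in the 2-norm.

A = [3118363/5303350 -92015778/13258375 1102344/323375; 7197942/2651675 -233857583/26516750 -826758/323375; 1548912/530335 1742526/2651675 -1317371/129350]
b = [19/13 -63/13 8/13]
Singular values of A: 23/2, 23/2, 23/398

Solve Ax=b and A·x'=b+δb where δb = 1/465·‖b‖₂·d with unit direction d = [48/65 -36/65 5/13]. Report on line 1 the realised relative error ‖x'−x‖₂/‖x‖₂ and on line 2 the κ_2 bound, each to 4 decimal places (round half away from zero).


0.0027
0.4280

largest singular value 23/2, smallest 23/398
κ = σ_max/σ_min = (23/2)/(23/398) = 199.0000
κ_2(A)·‖δb‖/‖b‖ = 0.4280
solve Ax = b  →  x = [64.7470 14.8355 19.4643]
2-norm of b is 5.0990; of x, 69.2179
δb = ε·‖b‖·d = [0.0081 -0.0061 0.0042]; solving A·Δx = δb gives ‖Δx‖ = 0.1898
dividing the unrounded norms, ‖Δx‖/‖x‖ = 0.0027
tightness: 0.0027 against a bound of 0.4280 (unrounded ratio ≈ 0.0064)


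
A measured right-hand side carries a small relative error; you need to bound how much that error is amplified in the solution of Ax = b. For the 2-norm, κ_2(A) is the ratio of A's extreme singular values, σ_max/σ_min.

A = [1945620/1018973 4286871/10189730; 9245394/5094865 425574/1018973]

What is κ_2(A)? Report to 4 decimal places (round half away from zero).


214.2500

form AᵀA = [5223550356/752810225 235054386/150562045; 235054386/150562045 1058222961/3011240900] with trace 107084997/14688980 and determinant 531441/459030625
char-poly roots: 729/100 and 2916/18361225
σ_max=√(729/100)=(27/10), σ_min=√(2916/18361225)=(54/4285) → κ = 214.2500


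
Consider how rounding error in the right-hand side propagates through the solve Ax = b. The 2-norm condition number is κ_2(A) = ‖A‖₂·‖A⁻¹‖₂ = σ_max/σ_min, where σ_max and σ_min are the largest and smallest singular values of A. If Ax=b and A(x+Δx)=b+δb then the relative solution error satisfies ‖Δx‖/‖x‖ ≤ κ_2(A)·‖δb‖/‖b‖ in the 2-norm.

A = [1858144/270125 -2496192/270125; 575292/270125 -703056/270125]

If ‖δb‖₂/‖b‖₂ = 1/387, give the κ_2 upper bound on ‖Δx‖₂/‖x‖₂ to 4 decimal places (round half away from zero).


0.2094

AᵀA = [6053856016/116748025 -8068394688/116748025; -8068394688/116748025 10760419584/116748025]; tr = 672571024/4669921, det = 14745600/4669921
eigenvalues of AᵀA: λ = (tr ± √(tr²−4·det))/2 = 144, 102400/4669921
σ_max=√144=12, σ_min=√(102400/4669921)=(320/2161) → κ = 81.0375
perturbation bound = 81.0375·1/387 = 0.2094


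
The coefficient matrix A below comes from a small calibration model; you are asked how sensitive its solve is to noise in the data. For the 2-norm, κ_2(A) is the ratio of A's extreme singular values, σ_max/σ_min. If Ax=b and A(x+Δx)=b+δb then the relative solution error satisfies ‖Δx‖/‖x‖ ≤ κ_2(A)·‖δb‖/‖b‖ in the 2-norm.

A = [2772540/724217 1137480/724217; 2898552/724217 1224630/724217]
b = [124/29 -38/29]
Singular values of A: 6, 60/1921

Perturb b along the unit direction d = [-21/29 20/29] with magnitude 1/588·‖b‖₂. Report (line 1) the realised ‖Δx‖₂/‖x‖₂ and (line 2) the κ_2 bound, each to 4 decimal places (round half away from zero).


largest singular value 6, smallest 60/1921
κ = σ_max/σ_min = 6/(60/1921) = 192.1000
bound on ‖Δx‖/‖x‖: κ·ε = 192.1000·1/588 = 0.3267
solve Ax = b  →  x = [49.5641 -118.0872]
‖b‖₂ = 4.4721 and ‖x‖₂ = 128.0671
δb = ε·‖b‖·d = [-0.0055 0.0052]; solving A·Δx = δb gives ‖Δx‖ = 0.2435
dividing the unrounded norms, ‖Δx‖/‖x‖ = 0.0019
so the bound overstates the realised error by a factor of ≈ 171.8200 (computed from the unrounded values)

0.0019
0.3267


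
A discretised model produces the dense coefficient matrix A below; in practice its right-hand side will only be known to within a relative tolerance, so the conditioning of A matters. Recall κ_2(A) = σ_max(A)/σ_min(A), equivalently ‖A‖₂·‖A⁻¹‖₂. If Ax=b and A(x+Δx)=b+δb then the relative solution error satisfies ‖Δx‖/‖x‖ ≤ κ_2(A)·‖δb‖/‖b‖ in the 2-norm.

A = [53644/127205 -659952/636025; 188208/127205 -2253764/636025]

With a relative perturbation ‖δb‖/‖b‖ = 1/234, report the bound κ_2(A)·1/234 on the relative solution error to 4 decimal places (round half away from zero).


AᵀA = [1531997200/647244481 -3676631040/647244481; -3676631040/647244481 8823982096/647244481]; tr = 61277984/3829849, det = 6400/3829849
eigenvalues of AᵀA: λ = (tr ± √(tr²−4·det))/2 = 16, 400/3829849
κ = σ_max/σ_min = 4/(20/1957) = 391.4000
perturbation bound = 391.4000·1/234 = 1.6726

1.6726


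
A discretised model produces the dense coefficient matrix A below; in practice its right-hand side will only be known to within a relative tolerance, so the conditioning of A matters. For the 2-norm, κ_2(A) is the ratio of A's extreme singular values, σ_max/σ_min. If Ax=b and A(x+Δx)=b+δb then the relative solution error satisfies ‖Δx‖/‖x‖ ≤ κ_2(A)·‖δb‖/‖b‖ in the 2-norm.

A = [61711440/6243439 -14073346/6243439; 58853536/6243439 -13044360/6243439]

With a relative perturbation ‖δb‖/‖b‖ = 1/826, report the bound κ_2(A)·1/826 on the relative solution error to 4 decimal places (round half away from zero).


AᵀA = [8646897177856/46350214681 -1945532887200/46350214681; -1945532887200/46350214681 437829245476/46350214681]; tr = 5404358372/27573001, det = 9834496/27573001
eigenvalues of AᵀA: λ = (tr ± √(tr²−4·det))/2 = 196, 50176/27573001
κ_2(A) = √(λ_max/λ_min) = √(196 / (50176/27573001)) = 328.1875
κ_2(A)·‖δb‖/‖b‖ = 0.3973

0.3973


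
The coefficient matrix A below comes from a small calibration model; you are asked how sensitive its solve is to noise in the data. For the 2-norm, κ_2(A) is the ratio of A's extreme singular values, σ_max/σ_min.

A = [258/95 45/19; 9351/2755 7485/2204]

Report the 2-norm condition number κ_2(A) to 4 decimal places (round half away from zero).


30.4000

form AᵀA = [5736861/303601 21809655/1214404; 21809655/1214404 83273625/4857616] with trace 208161/5776 and determinant 2025/1444
eigenvalues of AᵀA: λ = (tr ± √(tr²−4·det))/2 = 36, 225/5776
κ = σ_max/σ_min = 6/(15/76) = 30.4000


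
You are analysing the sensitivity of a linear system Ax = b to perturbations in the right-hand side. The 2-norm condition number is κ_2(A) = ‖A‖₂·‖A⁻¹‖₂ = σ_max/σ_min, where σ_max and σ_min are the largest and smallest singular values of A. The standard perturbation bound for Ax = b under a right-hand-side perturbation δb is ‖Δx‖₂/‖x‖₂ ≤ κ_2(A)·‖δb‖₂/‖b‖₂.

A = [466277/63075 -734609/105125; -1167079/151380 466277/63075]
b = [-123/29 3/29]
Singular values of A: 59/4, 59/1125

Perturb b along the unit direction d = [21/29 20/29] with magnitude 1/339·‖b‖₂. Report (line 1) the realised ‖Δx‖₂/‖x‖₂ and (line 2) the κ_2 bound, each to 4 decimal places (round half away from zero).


0.0042
0.8296

largest singular value 59/4, smallest 59/1125
κ = σ_max/σ_min = (59/4)/(59/1125) = 281.2500
worst-case relative error ≤ 281.2500 × 1/339 = 0.8296
solve Ax = b  →  x = [-39.5979 -41.2829]
‖b‖ = 4.2426, ‖x‖ = 57.2038
δb = ε·‖b‖·d = [0.0091 0.0086]; solving A·Δx = δb gives ‖Δx‖ = 0.2386
realised ‖Δx‖/‖x‖ = 0.0042
so the bound overstates the realised error by a factor of ≈ 198.8750 (computed from the unrounded values)


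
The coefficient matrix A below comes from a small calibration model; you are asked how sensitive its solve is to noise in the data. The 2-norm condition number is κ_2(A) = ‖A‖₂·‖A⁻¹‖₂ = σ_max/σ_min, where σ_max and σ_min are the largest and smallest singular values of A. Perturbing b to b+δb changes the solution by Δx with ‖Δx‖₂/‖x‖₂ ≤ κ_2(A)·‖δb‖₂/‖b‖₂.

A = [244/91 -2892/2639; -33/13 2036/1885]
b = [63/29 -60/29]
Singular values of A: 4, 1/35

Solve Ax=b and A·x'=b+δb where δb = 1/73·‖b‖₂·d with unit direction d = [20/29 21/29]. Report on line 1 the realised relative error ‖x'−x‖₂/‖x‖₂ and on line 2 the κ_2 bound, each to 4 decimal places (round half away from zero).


1.9178
1.9178

from the listed singular values, σ₁ = 4, σ_n = 1/35
condition number: 4 ÷ (1/35) = 140.0000
perturbation bound = 140.0000·1/73 = 1.9178
solve Ax = b  →  x = [0.6923 -0.2885]
‖b‖ = 3.0000, ‖x‖ = 0.7500
with δb = [0.0283 0.0298], A·Δx = δb → ‖Δx‖ = 1.4384
relative error = 1.9178
tightness: 1.9178 against a bound of 1.9178; the bound is attained (ratio 1)


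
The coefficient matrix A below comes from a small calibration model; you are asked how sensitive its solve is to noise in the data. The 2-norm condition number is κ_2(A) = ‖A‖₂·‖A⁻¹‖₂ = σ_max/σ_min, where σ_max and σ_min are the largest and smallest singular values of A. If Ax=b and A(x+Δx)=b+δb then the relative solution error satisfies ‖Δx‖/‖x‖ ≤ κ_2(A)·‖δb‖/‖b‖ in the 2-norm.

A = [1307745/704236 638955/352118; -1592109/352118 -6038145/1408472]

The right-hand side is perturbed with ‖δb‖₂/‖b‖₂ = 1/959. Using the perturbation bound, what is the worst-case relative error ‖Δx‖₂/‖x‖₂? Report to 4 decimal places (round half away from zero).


0.1948

AᵀA = [70115037021/2934605584 66772576395/2934605584; 66772576395/2934605584 254387046825/11738422336]; tr = 635965749/13957696, det = 13286025/223323136
λ_max, λ_min = (635965749/13957696 ± √404406073326631401/194817277628416)/2 = 729/16, 18225/13957696
κ = σ_max/σ_min = (27/4)/(135/3736) = 186.8000
κ_2(A)·‖δb‖/‖b‖ = 0.1948


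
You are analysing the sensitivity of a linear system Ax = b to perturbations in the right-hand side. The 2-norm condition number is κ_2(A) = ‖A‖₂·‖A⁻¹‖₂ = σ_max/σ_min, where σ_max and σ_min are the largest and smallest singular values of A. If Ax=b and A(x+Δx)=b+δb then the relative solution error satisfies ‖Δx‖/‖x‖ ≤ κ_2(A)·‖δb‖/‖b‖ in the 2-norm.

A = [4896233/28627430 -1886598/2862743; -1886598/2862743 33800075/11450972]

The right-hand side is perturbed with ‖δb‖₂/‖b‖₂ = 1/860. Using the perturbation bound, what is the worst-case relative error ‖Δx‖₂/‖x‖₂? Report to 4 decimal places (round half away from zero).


M = AᵀA = [225995418769/487525132900 -100330224939/48752513290; -100330224939/48752513290 713499763369/78004021264]. tr(M)=11149004021/1160083600, det(M)=923521/185613376
eigenvalues of AᵀA: λ = (tr ± √(tr²−4·det))/2 = 961/100, 24025/46403344
κ = σ_max/σ_min = (31/10)/(155/6812) = 136.2400
bound on ‖Δx‖/‖x‖: κ·ε = 136.2400·1/860 = 0.1584

0.1584


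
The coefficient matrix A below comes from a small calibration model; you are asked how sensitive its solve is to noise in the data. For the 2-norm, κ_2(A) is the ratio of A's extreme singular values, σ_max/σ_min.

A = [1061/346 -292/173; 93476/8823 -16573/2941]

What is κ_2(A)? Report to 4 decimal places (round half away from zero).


259.5000

form AᵀA = [37879050625/311381316 -1683481250/25948443; -1683481250/25948443 299305625/8649481] with trace 168353125/1077444 and determinant 390625/1077444
char-poly roots: 625/4 and 625/269361
σ_max=√(625/4)=(25/2), σ_min=√(625/269361)=(25/519) → κ = 259.5000


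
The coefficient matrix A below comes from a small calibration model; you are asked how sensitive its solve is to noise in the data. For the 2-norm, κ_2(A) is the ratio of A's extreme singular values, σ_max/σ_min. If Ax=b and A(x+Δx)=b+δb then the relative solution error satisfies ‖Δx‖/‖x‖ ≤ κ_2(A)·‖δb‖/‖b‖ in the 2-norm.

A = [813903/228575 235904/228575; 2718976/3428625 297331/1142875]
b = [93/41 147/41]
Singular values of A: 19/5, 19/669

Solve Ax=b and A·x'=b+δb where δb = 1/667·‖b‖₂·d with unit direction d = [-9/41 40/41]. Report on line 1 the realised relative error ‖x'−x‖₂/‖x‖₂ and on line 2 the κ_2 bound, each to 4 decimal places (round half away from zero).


σ_max = 19/5, σ_min = 19/669
κ = σ_max/σ_min = (19/5)/(19/669) = 133.8000
perturbation bound = 133.8000·1/667 = 0.2006
solve Ax = b  →  x = [-28.8189 101.6274]
2-norm of b is 4.2426; of x, 105.6345
Δx = A⁻¹·δb where δb = 1/667·4.2426·d; ‖Δx‖ = 0.2240
realised ‖Δx‖/‖x‖ = 0.0021
so the bound overstates the realised error by a factor of ≈ 94.6135 (computed from the unrounded values)

0.0021
0.2006


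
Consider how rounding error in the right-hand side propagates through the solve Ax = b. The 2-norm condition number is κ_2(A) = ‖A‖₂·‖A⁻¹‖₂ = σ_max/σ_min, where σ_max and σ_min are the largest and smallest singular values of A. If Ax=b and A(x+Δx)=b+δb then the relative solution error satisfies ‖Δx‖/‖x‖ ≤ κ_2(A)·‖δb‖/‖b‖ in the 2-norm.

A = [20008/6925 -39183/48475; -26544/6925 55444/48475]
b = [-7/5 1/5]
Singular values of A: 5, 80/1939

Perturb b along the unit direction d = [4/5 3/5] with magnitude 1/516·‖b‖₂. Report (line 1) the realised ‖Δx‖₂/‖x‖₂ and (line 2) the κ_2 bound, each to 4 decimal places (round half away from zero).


0.0027
0.2349

from the listed singular values, σ₁ = 5, σ_n = 80/1939
κ_2(A) = 5 / (80/1939) = 121.1875
bound on ‖Δx‖/‖x‖: κ·ε = 121.1875·1/516 = 0.2349
solve Ax = b  →  x = [-6.9785 -23.2120]
‖b‖₂ = 1.4142 and ‖x‖₂ = 24.2383
δb = ε·‖b‖·d = [0.0022 0.0016]; solving A·Δx = δb gives ‖Δx‖ = 0.0664
realised ‖Δx‖/‖x‖ = 0.0027
so the bound overstates the realised error by a factor of ≈ 85.6954 (computed from the unrounded values)


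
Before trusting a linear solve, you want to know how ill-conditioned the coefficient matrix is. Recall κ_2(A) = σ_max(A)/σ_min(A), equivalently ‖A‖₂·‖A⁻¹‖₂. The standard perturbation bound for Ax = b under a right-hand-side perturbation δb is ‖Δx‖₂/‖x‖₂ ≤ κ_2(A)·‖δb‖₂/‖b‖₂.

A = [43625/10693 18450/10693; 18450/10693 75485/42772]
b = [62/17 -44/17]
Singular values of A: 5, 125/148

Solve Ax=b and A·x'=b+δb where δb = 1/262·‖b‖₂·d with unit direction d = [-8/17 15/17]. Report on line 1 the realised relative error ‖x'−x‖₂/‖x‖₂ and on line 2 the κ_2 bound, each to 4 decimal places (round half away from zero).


largest singular value 5, smallest 125/148
κ_2(A) = 5 / (125/148) = 5.9200
perturbation bound = 5.9200·1/262 = 0.0226
solve Ax = b  →  x = [2.5816 -3.9906]
2-norm of b is 4.4721; of x, 4.7529
Δx = A⁻¹·δb where δb = 1/262·4.4721·d; ‖Δx‖ = 0.0202
relative error = 0.0043
so the bound overstates the realised error by a factor of ≈ 5.3139 (computed from the unrounded values)

0.0043
0.0226


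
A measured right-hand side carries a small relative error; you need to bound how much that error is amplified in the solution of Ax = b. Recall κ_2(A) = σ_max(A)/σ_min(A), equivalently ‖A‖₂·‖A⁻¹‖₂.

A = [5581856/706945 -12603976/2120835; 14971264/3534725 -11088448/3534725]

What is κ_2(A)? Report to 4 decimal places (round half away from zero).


311.8875

M = AᵀA = [3470818878464/43232805625 -7809217036544/129698416875; -7809217036544/129698416875 17571240092224/389095250625]. tr(M)=1952344399936/15563810025, det(M)=2517630976/15563810025
char-poly roots: 3136/25 and 802816/622552401
σ_max=√(3136/25)=(56/5), σ_min=√(802816/622552401)=(896/24951) → κ = 311.8875


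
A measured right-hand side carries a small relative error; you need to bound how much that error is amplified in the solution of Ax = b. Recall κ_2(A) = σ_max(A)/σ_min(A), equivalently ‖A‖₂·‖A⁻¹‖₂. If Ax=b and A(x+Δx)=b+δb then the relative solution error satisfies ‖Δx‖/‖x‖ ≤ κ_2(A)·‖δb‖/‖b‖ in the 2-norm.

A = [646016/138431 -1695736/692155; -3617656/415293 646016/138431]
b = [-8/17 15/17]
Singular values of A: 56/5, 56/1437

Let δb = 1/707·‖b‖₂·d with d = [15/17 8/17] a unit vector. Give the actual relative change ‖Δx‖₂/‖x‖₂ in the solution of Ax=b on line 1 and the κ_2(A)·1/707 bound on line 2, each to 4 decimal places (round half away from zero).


0.4065
0.4065

from the listed singular values, σ₁ = 56/5, σ_n = 56/1437
condition number: (56/5) ÷ (56/1437) = 287.4000
worst-case relative error ≤ 287.4000 × 1/707 = 0.4065
solve Ax = b  →  x = [-0.0788 0.0420]
‖b‖ = 1.0000, ‖x‖ = 0.0893
δb = ε·‖b‖·d = [0.0012 0.0007]; solving A·Δx = δb gives ‖Δx‖ = 0.0363
dividing the unrounded norms, ‖Δx‖/‖x‖ = 0.4065
realised/bound = 1 exactly: the bound is attained for this b and d


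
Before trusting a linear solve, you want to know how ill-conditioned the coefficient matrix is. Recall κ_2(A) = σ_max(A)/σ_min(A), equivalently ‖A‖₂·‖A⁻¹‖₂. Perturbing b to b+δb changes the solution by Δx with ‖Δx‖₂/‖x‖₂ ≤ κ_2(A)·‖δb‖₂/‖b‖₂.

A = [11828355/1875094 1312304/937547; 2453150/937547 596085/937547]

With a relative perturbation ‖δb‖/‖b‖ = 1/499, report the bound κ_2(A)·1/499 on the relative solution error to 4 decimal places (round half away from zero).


0.2820

M = AᵀA = [970306282225/20804600644 54576832590/5201150161; 54576832590/5201150161 12292657489/5201150161]. tr(M)=606470501/12376324, det(M)=1500625/12376324
char-poly roots: 49 and 30625/12376324
σ_max=√49=7, σ_min=√(30625/12376324)=(175/3518) → κ = 140.7200
bound on ‖Δx‖/‖x‖: κ·ε = 140.7200·1/499 = 0.2820


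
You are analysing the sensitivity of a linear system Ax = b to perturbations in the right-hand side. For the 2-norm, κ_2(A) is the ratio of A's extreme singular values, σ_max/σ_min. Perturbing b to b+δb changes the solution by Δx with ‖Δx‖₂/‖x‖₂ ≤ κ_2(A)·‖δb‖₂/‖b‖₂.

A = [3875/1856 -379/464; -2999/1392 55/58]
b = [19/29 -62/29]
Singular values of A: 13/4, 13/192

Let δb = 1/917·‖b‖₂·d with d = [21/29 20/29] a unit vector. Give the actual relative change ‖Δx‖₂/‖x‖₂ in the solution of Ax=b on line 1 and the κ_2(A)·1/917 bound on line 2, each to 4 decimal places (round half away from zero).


from the listed singular values, σ₁ = 13/4, σ_n = 13/192
κ = σ_max/σ_min = (13/4)/(13/192) = 48.0000
κ_2(A)·‖δb‖/‖b‖ = 0.0523
solve Ax = b  →  x = [-5.1124 -13.8698]
‖b‖ = 2.2361, ‖x‖ = 14.7820
Δx = A⁻¹·δb where δb = 1/917·2.2361·d; ‖Δx‖ = 0.0360
relative error = 0.0024
realised/bound (from unrounded values) ≈ 0.0465

0.0024
0.0523


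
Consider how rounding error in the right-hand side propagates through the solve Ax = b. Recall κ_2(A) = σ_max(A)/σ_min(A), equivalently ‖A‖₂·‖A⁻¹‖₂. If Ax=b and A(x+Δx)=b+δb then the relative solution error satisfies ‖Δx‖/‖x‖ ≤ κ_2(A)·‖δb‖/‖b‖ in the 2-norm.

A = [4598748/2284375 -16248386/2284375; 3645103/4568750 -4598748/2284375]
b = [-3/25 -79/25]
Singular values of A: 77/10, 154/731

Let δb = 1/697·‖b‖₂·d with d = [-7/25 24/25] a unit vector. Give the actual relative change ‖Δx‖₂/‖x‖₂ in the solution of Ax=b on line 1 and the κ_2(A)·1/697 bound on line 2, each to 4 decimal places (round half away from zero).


σ_max = 77/10, σ_min = 154/731
condition number: (77/10) ÷ (154/731) = 36.5500
worst-case relative error ≤ 36.5500 × 1/697 = 0.0524
solve Ax = b  →  x = [-13.7070 -3.8626]
‖b‖ = 3.1623, ‖x‖ = 14.2409
δb = ε·‖b‖·d = [-0.0013 0.0044]; solving A·Δx = δb gives ‖Δx‖ = 0.0215
dividing the unrounded norms, ‖Δx‖/‖x‖ = 0.0015
realised/bound (from unrounded values) ≈ 0.0288

0.0015
0.0524


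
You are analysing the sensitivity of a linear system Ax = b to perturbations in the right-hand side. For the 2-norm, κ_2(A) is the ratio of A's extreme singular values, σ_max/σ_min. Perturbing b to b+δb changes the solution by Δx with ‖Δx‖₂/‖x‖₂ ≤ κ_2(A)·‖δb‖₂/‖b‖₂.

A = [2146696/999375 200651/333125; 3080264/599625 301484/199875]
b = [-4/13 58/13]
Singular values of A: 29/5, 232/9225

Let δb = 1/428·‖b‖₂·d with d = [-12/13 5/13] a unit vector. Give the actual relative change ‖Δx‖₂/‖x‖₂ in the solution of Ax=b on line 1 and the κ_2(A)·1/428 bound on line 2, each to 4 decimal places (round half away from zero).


σ_max = 29/5, σ_min = 232/9225
κ = σ_max/σ_min = (29/5)/(232/9225) = 230.6250
κ_2(A)·‖δb‖/‖b‖ = 0.5388
solve Ax = b  →  x = [-21.6052 76.5379]
‖b‖₂ = 4.4721 and ‖x‖₂ = 79.5289
re-solving with b+δb shifts x by Δx of norm 0.4155
dividing the unrounded norms, ‖Δx‖/‖x‖ = 0.0052
tightness: 0.0052 against a bound of 0.5388 (unrounded ratio ≈ 0.0097)

0.0052
0.5388


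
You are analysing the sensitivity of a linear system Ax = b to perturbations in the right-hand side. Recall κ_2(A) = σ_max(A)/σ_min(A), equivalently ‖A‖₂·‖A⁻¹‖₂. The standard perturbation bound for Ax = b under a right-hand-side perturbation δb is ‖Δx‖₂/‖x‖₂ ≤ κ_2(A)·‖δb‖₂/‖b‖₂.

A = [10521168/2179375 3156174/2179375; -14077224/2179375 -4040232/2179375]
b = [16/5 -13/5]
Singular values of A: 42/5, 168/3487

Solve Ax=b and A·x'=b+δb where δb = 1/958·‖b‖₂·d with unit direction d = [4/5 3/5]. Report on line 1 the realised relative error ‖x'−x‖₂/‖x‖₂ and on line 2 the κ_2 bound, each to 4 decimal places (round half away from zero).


largest singular value 42/5, smallest 168/3487
condition number: (42/5) ÷ (168/3487) = 174.3500
perturbation bound = 174.3500·1/958 = 0.1820
solve Ax = b  →  x = [-5.3545 20.0590]
‖b‖₂ = 4.1231 and ‖x‖₂ = 20.7614
re-solving with b+δb shifts x by Δx of norm 0.0893
relative error = 0.0043
realised/bound (from unrounded values) ≈ 0.0236

0.0043
0.1820


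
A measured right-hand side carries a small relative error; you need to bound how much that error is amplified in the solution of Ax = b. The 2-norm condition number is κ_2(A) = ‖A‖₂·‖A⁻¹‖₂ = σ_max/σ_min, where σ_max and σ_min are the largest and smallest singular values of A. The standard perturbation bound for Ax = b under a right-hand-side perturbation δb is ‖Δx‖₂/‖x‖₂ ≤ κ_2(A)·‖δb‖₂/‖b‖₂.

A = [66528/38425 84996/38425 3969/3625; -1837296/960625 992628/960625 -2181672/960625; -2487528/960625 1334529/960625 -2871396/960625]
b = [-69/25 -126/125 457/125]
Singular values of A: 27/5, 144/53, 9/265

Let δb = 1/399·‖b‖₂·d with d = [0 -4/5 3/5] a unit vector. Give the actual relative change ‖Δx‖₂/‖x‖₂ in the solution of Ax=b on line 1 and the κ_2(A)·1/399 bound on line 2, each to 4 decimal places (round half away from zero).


from the listed singular values, σ₁ = 27/5, σ_n = 9/265
κ_2(A) = (27/5) / (9/265) = 159.0000
bound on ‖Δx‖/‖x‖: κ·ε = 159.0000·1/399 = 0.3985
solve Ax = b  →  x = [-61.9808 17.3110 60.5172]
‖b‖ = 4.6904, ‖x‖ = 88.3381
re-solving with b+δb shifts x by Δx of norm 0.3461
realised ‖Δx‖/‖x‖ = 0.0039
so the bound overstates the realised error by a factor of ≈ 101.7023 (computed from the unrounded values)

0.0039
0.3985


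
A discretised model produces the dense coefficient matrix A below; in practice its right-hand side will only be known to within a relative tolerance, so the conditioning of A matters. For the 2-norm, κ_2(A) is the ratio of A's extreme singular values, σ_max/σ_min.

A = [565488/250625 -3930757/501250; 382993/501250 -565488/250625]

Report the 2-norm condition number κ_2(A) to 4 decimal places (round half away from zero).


form AᵀA = [2281264561/402002500 -1951499088/100500625; -1951499088/100500625 26767931689/402002500] with trace 23239357/321602 and determinant 2088025/2572816
solving λ² − 23239357/321602·λ + 2088025/2572816 = 0 gives λ = 289/4, 7225/643204
κ = σ_max/σ_min = (17/2)/(85/802) = 80.2000

80.2000


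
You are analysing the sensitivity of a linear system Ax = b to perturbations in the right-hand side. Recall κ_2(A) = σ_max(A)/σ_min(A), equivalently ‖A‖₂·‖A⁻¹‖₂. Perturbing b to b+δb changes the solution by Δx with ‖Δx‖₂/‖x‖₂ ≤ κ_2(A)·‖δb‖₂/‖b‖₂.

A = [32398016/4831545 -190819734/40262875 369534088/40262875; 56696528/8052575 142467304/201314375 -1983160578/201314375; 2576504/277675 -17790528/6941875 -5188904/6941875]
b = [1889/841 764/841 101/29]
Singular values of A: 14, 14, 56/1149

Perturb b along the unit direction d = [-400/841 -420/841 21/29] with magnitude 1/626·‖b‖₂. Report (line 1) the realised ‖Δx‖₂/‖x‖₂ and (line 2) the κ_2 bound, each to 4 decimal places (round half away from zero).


from the listed singular values, σ₁ = 14, σ_n = 56/1149
κ_2(A) = 14 / (56/1149) = 287.2500
κ_2(A)·‖δb‖/‖b‖ = 0.4589
solve Ax = b  →  x = [6.0193 18.8125 5.5614]
‖b‖ = 4.2426, ‖x‖ = 20.5200
re-solving with b+δb shifts x by Δx of norm 0.1391
relative error = 0.0068
tightness: 0.0068 against a bound of 0.4589 (unrounded ratio ≈ 0.0148)

0.0068
0.4589


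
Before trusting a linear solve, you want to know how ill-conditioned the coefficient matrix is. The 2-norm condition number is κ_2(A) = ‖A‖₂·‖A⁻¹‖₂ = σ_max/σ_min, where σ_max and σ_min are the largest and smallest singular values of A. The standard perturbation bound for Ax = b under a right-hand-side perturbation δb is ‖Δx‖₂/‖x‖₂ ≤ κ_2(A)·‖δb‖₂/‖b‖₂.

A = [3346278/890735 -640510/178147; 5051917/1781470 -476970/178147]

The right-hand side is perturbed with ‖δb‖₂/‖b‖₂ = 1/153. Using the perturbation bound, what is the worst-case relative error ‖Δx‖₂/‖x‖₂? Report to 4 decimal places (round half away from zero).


AᵀA = [2812486847521/126945414436 -669626189505/31736353609; -669626189505/31736353609 637753441000/31736353609]; tr = 6377527481/150945796, det = 714025/37736449
solving λ² − 6377527481/150945796·λ + 714025/37736449 = 0 gives λ = 169/4, 16900/37736449
σ_max=√(169/4)=(13/2), σ_min=√(16900/37736449)=(130/6143) → κ = 307.1500
perturbation bound = 307.1500·1/153 = 2.0075

2.0075


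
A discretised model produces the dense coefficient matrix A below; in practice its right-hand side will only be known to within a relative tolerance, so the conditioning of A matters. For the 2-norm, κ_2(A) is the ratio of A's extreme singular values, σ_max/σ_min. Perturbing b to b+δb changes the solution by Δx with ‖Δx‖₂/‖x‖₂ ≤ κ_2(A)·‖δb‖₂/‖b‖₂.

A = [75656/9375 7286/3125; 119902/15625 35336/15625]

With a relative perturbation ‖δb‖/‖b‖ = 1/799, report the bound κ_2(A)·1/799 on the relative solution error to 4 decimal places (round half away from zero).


0.4693

AᵀA = [272484164836/2197265625 26491311616/732421875; 26491311616/732421875 2575777796/244140625]; tr = 473065864/3515625, det = 11316496/87890625
eigenvalues of AᵀA: λ = (tr ± √(tr²−4·det))/2 = 3364/25, 3364/3515625
κ = σ_max/σ_min = (58/5)/(58/1875) = 375.0000
bound on ‖Δx‖/‖x‖: κ·ε = 375.0000·1/799 = 0.4693


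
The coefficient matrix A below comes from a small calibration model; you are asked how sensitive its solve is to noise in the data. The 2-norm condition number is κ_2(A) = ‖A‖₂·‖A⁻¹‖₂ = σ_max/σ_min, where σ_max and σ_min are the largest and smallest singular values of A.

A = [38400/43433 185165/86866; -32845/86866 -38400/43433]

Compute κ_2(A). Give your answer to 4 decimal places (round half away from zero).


form AᵀA = [41284225/44649124 24768000/11162281; 24768000/11162281 237777025/44649124] with trace 825625/132098 and determinant 625/1056784
solving λ² − 825625/132098·λ + 625/1056784 = 0 gives λ = 25/4, 25/264196
so κ_2 = √((25/4) / (25/264196)) = 257.0000

257.0000


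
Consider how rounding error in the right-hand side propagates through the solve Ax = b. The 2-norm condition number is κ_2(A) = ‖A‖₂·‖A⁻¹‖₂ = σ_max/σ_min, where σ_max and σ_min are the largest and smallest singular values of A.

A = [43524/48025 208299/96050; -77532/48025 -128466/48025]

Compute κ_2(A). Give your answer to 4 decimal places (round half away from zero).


AᵀA = [316221984/92256025 23189166/3690241; 23189166/3690241 4376101041/369024100]; tr = 19518993/1276900, det = 9253764/7980625
solving λ² − 19518993/1276900·λ + 9253764/7980625 = 0 gives λ = 1521/100, 24336/319225
so κ_2 = √((1521/100) / (24336/319225)) = 14.1250

14.1250


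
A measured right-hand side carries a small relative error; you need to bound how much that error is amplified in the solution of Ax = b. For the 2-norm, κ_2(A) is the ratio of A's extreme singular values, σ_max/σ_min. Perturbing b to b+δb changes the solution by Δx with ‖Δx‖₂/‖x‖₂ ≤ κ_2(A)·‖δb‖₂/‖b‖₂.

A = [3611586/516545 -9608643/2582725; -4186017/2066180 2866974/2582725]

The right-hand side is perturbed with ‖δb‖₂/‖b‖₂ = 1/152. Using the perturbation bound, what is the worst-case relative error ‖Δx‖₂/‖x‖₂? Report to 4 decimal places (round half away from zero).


1.9990

AᵀA = [9048783731625/170763991696 -603243856215/21345498962; -603243856215/21345498962 160872896349/10672749481]; tr = 40217128281/590878864, det = 29648025/590878864
char-poly roots: 1089/16 and 27225/36929929
κ_2(A) = √(λ_max/λ_min) = √((1089/16) / (27225/36929929)) = 303.8500
bound on ‖Δx‖/‖x‖: κ·ε = 303.8500·1/152 = 1.9990


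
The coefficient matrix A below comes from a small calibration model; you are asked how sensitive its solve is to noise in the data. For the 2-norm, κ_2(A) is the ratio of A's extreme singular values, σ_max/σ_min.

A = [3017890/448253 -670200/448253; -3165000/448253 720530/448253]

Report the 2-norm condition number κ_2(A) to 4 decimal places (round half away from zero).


form AᵀA = [22740648100/238918849 -5116608000/238918849; -5116608000/238918849 1151404900/238918849] with trace 14213000/142129 and determinant 10000/142129
char-poly roots: 100 and 100/142129
κ_2(A) = √(λ_max/λ_min) = √(100 / (100/142129)) = 377.0000

377.0000


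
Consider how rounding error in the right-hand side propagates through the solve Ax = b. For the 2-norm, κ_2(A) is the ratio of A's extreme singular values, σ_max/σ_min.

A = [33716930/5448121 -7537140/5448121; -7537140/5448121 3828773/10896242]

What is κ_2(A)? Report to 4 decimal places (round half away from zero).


M = AᵀA = [710077244500/17657360161 -159760988010/17657360161; -159760988010/17657360161 143898524809/70629440644]. tr(M)=1775257289/42016324, det(M)=714025/10504081
eigenvalues of AᵀA: λ = (tr ± √(tr²−4·det))/2 = 169/4, 16900/10504081
σ_max=√(169/4)=(13/2), σ_min=√(16900/10504081)=(130/3241) → κ = 162.0500

162.0500


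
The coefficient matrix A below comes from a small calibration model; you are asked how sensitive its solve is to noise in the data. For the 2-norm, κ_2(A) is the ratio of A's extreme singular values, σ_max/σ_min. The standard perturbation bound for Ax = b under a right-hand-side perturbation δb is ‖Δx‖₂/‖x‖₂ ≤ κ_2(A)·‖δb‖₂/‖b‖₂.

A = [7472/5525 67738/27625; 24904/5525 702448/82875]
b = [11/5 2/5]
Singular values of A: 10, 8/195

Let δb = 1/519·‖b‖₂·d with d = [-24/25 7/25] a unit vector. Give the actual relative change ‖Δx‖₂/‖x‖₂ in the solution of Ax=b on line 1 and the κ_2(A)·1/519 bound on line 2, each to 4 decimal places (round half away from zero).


0.0022
0.4697

σ_max = 10, σ_min = 8/195
κ_2(A) = 10 / (8/195) = 243.7500
perturbation bound = 243.7500·1/519 = 0.4697
solve Ax = b  →  x = [43.0618 -22.8529]
‖b‖₂ = 2.2361 and ‖x‖₂ = 48.7501
δb = ε·‖b‖·d = [-0.0041 0.0012]; solving A·Δx = δb gives ‖Δx‖ = 0.1050
realised ‖Δx‖/‖x‖ = 0.0022
so the bound overstates the realised error by a factor of ≈ 218.0171 (computed from the unrounded values)
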